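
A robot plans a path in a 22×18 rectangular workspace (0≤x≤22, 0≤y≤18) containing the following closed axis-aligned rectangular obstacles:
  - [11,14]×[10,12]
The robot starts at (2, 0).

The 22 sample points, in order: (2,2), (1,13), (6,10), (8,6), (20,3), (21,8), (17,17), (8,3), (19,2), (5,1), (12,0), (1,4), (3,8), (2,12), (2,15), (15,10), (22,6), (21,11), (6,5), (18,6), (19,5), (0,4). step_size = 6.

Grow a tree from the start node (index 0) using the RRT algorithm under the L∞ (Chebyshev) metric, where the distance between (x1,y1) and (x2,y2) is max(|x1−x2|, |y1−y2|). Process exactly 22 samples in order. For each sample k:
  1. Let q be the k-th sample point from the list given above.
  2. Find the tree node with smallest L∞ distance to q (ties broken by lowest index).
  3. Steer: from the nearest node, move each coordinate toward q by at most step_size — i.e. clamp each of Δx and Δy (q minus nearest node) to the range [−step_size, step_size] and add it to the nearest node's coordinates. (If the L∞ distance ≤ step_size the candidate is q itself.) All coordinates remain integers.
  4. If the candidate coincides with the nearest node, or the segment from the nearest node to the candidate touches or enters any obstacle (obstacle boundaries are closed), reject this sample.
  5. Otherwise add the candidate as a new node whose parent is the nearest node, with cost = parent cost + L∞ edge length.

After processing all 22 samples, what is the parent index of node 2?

Parent of node 2: 1

1. q=(2,2) nearest=0 d=2 new=(2,2) → add node 1 parent=0 cost=2
2. q=(1,13) nearest=1 d=11 new=(1,8) → add node 2 parent=1 cost=8
3. q=(6,10) nearest=2 d=5 new=(6,10) → add node 3 parent=2 cost=13
4. q=(8,6) nearest=3 d=4 new=(8,6) → add node 4 parent=3 cost=17
5. q=(20,3) nearest=4 d=12 new=(14,3) → add node 5 parent=4 cost=23
6. q=(21,8) nearest=5 d=7 new=(20,8) → add node 6 parent=5 cost=29
7. q=(17,17) nearest=6 d=9 new=(17,14) → add node 7 parent=6 cost=35
8. q=(8,3) nearest=4 d=3 new=(8,3) → add node 8 parent=4 cost=20
9. q=(19,2) nearest=5 d=5 new=(19,2) → add node 9 parent=5 cost=28
10. q=(5,1) nearest=0 d=3 new=(5,1) → add node 10 parent=0 cost=3
11. q=(12,0) nearest=5 d=3 new=(12,0) → add node 11 parent=5 cost=26
12. q=(1,4) nearest=1 d=2 new=(1,4) → add node 12 parent=1 cost=4
13. q=(3,8) nearest=2 d=2 new=(3,8) → add node 13 parent=2 cost=10
14. q=(2,12) nearest=2 d=4 new=(2,12) → add node 14 parent=2 cost=12
15. q=(2,15) nearest=14 d=3 new=(2,15) → add node 15 parent=14 cost=15
16. q=(15,10) nearest=7 d=4 new=(15,10) → add node 16 parent=7 cost=39
17. q=(22,6) nearest=6 d=2 new=(22,6) → add node 17 parent=6 cost=31
18. q=(21,11) nearest=6 d=3 new=(21,11) → add node 18 parent=6 cost=32
19. q=(6,5) nearest=4 d=2 new=(6,5) → add node 19 parent=4 cost=19
20. q=(18,6) nearest=6 d=2 new=(18,6) → add node 20 parent=6 cost=31
21. q=(19,5) nearest=20 d=1 new=(19,5) → add node 21 parent=20 cost=32
22. q=(0,4) nearest=12 d=1 new=(0,4) → add node 22 parent=12 cost=5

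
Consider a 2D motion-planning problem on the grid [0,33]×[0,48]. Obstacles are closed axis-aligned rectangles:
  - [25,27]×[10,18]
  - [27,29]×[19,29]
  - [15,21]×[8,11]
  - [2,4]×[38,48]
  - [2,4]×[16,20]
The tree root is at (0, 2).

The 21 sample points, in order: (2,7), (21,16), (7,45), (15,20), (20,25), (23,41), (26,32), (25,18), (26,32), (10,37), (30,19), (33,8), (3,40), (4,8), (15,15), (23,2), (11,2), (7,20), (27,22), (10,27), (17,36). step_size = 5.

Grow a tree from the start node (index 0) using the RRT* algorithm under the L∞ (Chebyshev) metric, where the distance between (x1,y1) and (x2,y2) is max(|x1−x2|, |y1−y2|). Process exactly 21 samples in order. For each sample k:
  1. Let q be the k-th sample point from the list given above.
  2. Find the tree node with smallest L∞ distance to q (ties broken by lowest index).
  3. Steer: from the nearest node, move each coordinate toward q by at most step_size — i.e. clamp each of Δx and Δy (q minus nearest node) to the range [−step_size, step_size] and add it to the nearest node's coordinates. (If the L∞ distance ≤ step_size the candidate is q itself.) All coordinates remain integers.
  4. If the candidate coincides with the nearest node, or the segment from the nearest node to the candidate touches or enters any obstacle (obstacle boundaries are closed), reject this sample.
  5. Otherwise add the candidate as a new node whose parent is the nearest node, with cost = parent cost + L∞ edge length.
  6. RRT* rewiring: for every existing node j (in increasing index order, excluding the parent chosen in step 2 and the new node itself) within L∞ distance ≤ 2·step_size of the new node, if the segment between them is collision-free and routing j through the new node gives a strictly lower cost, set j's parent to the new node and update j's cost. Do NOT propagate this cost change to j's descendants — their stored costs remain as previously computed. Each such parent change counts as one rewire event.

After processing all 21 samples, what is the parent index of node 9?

Parent of node 9: 6

1. q=(2,7) nearest=0 d=5 new=(2,7) → add node 1 parent=0 cost=5
2. q=(21,16) nearest=1 d=19 new=(7,12) → add node 2 parent=1 cost=10
3. q=(7,45) nearest=2 d=33 new=(7,17) → add node 3 parent=2 cost=15
4. q=(15,20) nearest=2 d=8 new=(12,17) → add node 4 parent=2 cost=15
5. q=(20,25) nearest=4 d=8 new=(17,22) → add node 5 parent=4 cost=20
6. q=(23,41) nearest=5 d=19 new=(22,27) → add node 6 parent=5 cost=25
7. q=(26,32) nearest=6 d=5 new=(26,32) → add node 7 parent=6 cost=30
8. q=(25,18) nearest=5 d=8 new=(22,18) → add node 8 parent=5 cost=25
9. q=(26,32) nearest=7 d=0 → coincident, reject
10. q=(10,37) nearest=6 d=12 new=(17,32) → add node 9 parent=6 cost=30
11. q=(30,19) nearest=6 d=8 new=(27,22) → blocked by [27,29]×[19,29], reject
12. q=(33,8) nearest=8 d=11 new=(27,13) → blocked by [25,27]×[10,18], reject
13. q=(3,40) nearest=9 d=14 new=(12,37) → add node 10 parent=9 cost=35
14. q=(4,8) nearest=1 d=2 new=(4,8) → add node 11 parent=1 cost=7
15. q=(15,15) nearest=4 d=3 new=(15,15) → add node 12 parent=4 cost=18
16. q=(23,2) nearest=12 d=13 new=(20,10) → blocked by [15,21]×[8,11], reject
17. q=(11,2) nearest=11 d=7 new=(9,3) → add node 13 parent=11 cost=12
18. q=(7,20) nearest=3 d=3 new=(7,20) → add node 14 parent=3 cost=18
19. q=(27,22) nearest=6 d=5 new=(27,22) → blocked by [27,29]×[19,29], reject
20. q=(10,27) nearest=5 d=7 new=(12,27) → add node 15 parent=5 cost=25
21. q=(17,36) nearest=9 d=4 new=(17,36) → add node 16 parent=9 cost=34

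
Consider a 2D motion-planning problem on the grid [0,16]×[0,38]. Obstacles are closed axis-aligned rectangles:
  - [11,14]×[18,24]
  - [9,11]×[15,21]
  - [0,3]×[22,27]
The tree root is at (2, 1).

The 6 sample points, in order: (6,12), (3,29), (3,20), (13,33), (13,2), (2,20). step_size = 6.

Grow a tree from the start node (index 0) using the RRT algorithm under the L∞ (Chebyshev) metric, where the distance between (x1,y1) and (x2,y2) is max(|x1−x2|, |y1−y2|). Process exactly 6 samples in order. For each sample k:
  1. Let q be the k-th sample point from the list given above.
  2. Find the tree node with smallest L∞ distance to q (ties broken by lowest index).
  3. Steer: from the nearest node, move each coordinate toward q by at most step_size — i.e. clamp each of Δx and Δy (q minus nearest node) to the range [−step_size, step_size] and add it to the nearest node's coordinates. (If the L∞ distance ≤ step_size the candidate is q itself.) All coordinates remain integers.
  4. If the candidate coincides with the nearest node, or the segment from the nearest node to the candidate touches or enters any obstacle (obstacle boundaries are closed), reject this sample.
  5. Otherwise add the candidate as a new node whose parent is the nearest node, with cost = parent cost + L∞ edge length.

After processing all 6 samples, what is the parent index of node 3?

Parent of node 3: 2

1. q=(6,12) nearest=0 d=11 new=(6,7) → add node 1 parent=0 cost=6
2. q=(3,29) nearest=1 d=22 new=(3,13) → add node 2 parent=1 cost=12
3. q=(3,20) nearest=2 d=7 new=(3,19) → add node 3 parent=2 cost=18
4. q=(13,33) nearest=3 d=14 new=(9,25) → add node 4 parent=3 cost=24
5. q=(13,2) nearest=1 d=7 new=(12,2) → add node 5 parent=1 cost=12
6. q=(2,20) nearest=3 d=1 new=(2,20) → add node 6 parent=3 cost=19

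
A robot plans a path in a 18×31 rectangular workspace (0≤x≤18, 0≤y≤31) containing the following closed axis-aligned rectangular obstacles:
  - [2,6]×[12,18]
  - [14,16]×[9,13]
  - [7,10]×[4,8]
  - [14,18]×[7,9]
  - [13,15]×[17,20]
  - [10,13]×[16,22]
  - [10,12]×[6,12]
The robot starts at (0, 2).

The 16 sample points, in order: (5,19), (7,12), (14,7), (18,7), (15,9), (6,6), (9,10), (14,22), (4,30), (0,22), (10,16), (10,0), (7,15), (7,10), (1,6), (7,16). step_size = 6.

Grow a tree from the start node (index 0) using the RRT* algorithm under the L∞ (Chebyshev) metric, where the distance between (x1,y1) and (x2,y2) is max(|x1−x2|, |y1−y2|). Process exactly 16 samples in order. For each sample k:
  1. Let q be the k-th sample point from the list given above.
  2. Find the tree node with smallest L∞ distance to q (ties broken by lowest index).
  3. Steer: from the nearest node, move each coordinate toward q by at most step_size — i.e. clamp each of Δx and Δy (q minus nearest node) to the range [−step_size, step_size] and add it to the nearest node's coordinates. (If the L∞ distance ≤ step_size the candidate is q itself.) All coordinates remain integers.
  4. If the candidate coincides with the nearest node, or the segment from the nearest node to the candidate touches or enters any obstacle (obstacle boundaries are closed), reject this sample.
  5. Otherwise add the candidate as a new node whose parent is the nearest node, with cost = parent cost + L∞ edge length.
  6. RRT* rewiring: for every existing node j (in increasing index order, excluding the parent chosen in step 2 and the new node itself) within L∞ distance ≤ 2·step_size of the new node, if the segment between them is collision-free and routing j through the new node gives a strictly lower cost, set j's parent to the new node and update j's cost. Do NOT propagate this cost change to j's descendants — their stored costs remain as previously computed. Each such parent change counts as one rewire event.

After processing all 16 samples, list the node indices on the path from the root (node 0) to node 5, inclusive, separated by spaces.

1. q=(5,19) nearest=0 d=17 new=(5,8) → add node 1 parent=0 cost=6
2. q=(7,12) nearest=1 d=4 new=(7,12) → add node 2 parent=1 cost=10
3. q=(14,7) nearest=2 d=7 new=(13,7) → blocked by [10,12]×[6,12], reject
4. q=(18,7) nearest=2 d=11 new=(13,7) → blocked by [10,12]×[6,12], reject
5. q=(15,9) nearest=2 d=8 new=(13,9) → blocked by [10,12]×[6,12], reject
6. q=(6,6) nearest=1 d=2 new=(6,6) → add node 3 parent=1 cost=8
7. q=(9,10) nearest=2 d=2 new=(9,10) → add node 4 parent=2 cost=12
8. q=(14,22) nearest=2 d=10 new=(13,18) → blocked by [13,15]×[17,20], reject
9. q=(4,30) nearest=2 d=18 new=(4,18) → blocked by [2,6]×[12,18], reject
10. q=(0,22) nearest=2 d=10 new=(1,18) → blocked by [2,6]×[12,18], reject
11. q=(10,16) nearest=2 d=4 new=(10,16) → blocked by [10,13]×[16,22], reject
12. q=(10,0) nearest=3 d=6 new=(10,0) → blocked by [7,10]×[4,8], reject
13. q=(7,15) nearest=2 d=3 new=(7,15) → add node 5 parent=2 cost=13
14. q=(7,10) nearest=1 d=2 new=(7,10) → add node 6 parent=1 cost=8; rewire 4→6 (10<12)
15. q=(1,6) nearest=0 d=4 new=(1,6) → add node 7 parent=0 cost=4
16. q=(7,16) nearest=5 d=1 new=(7,16) → add node 8 parent=5 cost=14

Path: 0 1 2 5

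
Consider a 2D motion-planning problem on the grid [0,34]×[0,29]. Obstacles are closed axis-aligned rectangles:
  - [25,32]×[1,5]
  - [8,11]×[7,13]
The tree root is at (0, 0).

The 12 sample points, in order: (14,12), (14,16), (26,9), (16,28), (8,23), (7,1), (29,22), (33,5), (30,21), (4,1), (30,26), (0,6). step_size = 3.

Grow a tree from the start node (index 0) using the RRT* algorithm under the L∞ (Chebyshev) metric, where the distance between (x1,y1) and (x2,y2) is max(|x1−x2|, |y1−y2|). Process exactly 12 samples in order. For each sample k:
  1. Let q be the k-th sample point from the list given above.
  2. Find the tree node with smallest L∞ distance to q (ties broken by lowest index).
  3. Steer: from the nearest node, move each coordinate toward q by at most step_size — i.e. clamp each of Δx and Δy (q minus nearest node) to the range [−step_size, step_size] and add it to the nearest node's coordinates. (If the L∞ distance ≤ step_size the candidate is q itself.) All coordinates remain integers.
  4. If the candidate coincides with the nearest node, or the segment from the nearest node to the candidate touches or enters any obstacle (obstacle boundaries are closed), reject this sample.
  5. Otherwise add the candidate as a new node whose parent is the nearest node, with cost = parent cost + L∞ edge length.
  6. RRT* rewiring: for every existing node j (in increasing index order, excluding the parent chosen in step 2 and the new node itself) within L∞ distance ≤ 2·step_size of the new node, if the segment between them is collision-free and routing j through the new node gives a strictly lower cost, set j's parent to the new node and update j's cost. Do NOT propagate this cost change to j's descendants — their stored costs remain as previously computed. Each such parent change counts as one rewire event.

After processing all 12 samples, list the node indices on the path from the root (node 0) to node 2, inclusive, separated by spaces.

1. q=(14,12) nearest=0 d=14 new=(3,3) → add node 1 parent=0 cost=3
2. q=(14,16) nearest=1 d=13 new=(6,6) → add node 2 parent=1 cost=6
3. q=(26,9) nearest=2 d=20 new=(9,9) → blocked by [8,11]×[7,13], reject
4. q=(16,28) nearest=2 d=22 new=(9,9) → blocked by [8,11]×[7,13], reject
5. q=(8,23) nearest=2 d=17 new=(8,9) → blocked by [8,11]×[7,13], reject
6. q=(7,1) nearest=1 d=4 new=(6,1) → add node 3 parent=1 cost=6
7. q=(29,22) nearest=2 d=23 new=(9,9) → blocked by [8,11]×[7,13], reject
8. q=(33,5) nearest=2 d=27 new=(9,5) → add node 4 parent=2 cost=9
9. q=(30,21) nearest=4 d=21 new=(12,8) → blocked by [8,11]×[7,13], reject
10. q=(4,1) nearest=1 d=2 new=(4,1) → add node 5 parent=1 cost=5
11. q=(30,26) nearest=4 d=21 new=(12,8) → blocked by [8,11]×[7,13], reject
12. q=(0,6) nearest=1 d=3 new=(0,6) → add node 6 parent=1 cost=6

Path: 0 1 2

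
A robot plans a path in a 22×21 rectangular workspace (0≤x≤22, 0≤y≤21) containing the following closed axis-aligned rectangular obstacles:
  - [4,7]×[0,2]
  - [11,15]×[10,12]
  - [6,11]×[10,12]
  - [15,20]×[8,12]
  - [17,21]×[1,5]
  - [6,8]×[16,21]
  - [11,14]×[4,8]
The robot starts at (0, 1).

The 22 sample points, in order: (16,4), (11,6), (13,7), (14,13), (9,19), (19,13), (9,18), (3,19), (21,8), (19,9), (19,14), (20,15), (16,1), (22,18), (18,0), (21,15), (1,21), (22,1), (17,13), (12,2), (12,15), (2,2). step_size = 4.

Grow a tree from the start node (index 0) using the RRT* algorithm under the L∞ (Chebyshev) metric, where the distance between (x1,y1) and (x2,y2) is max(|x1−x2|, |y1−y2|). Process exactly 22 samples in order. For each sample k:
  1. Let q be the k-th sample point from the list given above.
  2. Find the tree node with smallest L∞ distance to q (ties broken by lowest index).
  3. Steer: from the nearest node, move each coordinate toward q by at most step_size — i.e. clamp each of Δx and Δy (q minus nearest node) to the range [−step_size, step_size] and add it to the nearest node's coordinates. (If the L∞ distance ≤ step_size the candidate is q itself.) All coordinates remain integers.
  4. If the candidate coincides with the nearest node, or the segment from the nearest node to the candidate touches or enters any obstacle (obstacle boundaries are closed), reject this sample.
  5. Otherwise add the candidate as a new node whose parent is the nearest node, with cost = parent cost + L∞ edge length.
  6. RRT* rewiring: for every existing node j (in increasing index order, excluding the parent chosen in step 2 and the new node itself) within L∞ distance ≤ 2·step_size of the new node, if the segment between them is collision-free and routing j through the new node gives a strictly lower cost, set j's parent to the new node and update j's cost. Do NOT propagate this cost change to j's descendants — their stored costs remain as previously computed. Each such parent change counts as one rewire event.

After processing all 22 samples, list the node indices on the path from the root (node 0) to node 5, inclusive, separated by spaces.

Path: 0 1 2 5

1. q=(16,4) nearest=0 d=16 new=(4,4) → add node 1 parent=0 cost=4
2. q=(11,6) nearest=1 d=7 new=(8,6) → add node 2 parent=1 cost=8
3. q=(13,7) nearest=2 d=5 new=(12,7) → blocked by [11,14]×[4,8], reject
4. q=(14,13) nearest=2 d=7 new=(12,10) → blocked by [11,15]×[10,12], reject
5. q=(9,19) nearest=2 d=13 new=(9,10) → blocked by [6,11]×[10,12], reject
6. q=(19,13) nearest=2 d=11 new=(12,10) → blocked by [11,15]×[10,12], reject
7. q=(9,18) nearest=2 d=12 new=(9,10) → blocked by [6,11]×[10,12], reject
8. q=(3,19) nearest=2 d=13 new=(4,10) → add node 3 parent=2 cost=12
9. q=(21,8) nearest=2 d=13 new=(12,8) → blocked by [11,14]×[4,8], reject
10. q=(19,9) nearest=2 d=11 new=(12,9) → add node 4 parent=2 cost=12
11. q=(19,14) nearest=4 d=7 new=(16,13) → blocked by [11,15]×[10,12], reject
12. q=(20,15) nearest=4 d=8 new=(16,13) → blocked by [11,15]×[10,12], reject
13. q=(16,1) nearest=2 d=8 new=(12,2) → add node 5 parent=2 cost=12
14. q=(22,18) nearest=4 d=10 new=(16,13) → blocked by [11,15]×[10,12], reject
15. q=(18,0) nearest=5 d=6 new=(16,0) → add node 6 parent=5 cost=16
16. q=(21,15) nearest=4 d=9 new=(16,13) → blocked by [11,15]×[10,12], reject
17. q=(1,21) nearest=3 d=11 new=(1,14) → add node 7 parent=3 cost=16
18. q=(22,1) nearest=6 d=6 new=(20,1) → blocked by [17,21]×[1,5], reject
19. q=(17,13) nearest=4 d=5 new=(16,13) → blocked by [11,15]×[10,12], reject
20. q=(12,2) nearest=5 d=0 → coincident, reject
21. q=(12,15) nearest=4 d=6 new=(12,13) → blocked by [11,15]×[10,12], reject
22. q=(2,2) nearest=0 d=2 new=(2,2) → add node 8 parent=0 cost=2; rewire 3→8 (10<12)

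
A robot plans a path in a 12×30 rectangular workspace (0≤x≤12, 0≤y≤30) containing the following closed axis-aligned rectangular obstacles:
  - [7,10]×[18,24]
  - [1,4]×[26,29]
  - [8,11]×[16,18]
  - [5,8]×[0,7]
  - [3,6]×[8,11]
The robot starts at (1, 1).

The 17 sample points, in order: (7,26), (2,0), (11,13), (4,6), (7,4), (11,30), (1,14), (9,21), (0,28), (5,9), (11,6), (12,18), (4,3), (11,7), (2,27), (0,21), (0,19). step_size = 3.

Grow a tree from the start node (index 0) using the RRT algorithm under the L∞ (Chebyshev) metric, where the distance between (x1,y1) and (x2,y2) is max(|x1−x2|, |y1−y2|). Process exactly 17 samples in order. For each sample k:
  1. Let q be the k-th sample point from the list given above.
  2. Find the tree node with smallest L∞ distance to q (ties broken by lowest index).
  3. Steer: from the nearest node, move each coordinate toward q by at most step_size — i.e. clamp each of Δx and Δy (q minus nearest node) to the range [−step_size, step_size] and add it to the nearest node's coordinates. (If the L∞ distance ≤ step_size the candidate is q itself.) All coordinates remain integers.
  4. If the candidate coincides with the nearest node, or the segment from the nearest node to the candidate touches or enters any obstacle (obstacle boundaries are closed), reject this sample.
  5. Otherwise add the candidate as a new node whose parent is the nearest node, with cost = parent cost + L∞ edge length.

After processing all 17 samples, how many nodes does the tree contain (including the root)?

1. q=(7,26) nearest=0 d=25 new=(4,4) → add node 1 parent=0 cost=3
2. q=(2,0) nearest=0 d=1 new=(2,0) → add node 2 parent=0 cost=1
3. q=(11,13) nearest=1 d=9 new=(7,7) → blocked by [5,8]×[0,7], reject
4. q=(4,6) nearest=1 d=2 new=(4,6) → add node 3 parent=1 cost=5
5. q=(7,4) nearest=1 d=3 new=(7,4) → blocked by [5,8]×[0,7], reject
6. q=(11,30) nearest=3 d=24 new=(7,9) → blocked by [5,8]×[0,7], reject
7. q=(1,14) nearest=3 d=8 new=(1,9) → add node 4 parent=3 cost=8
8. q=(9,21) nearest=4 d=12 new=(4,12) → blocked by [3,6]×[8,11], reject
9. q=(0,28) nearest=4 d=19 new=(0,12) → add node 5 parent=4 cost=11
10. q=(5,9) nearest=3 d=3 new=(5,9) → blocked by [3,6]×[8,11], reject
11. q=(11,6) nearest=1 d=7 new=(7,6) → blocked by [5,8]×[0,7], reject
12. q=(12,18) nearest=4 d=11 new=(4,12) → blocked by [3,6]×[8,11], reject
13. q=(4,3) nearest=1 d=1 new=(4,3) → add node 6 parent=1 cost=4
14. q=(11,7) nearest=1 d=7 new=(7,7) → blocked by [5,8]×[0,7], reject
15. q=(2,27) nearest=5 d=15 new=(2,15) → add node 7 parent=5 cost=14
16. q=(0,21) nearest=7 d=6 new=(0,18) → add node 8 parent=7 cost=17
17. q=(0,19) nearest=8 d=1 new=(0,19) → add node 9 parent=8 cost=18

Node count: 10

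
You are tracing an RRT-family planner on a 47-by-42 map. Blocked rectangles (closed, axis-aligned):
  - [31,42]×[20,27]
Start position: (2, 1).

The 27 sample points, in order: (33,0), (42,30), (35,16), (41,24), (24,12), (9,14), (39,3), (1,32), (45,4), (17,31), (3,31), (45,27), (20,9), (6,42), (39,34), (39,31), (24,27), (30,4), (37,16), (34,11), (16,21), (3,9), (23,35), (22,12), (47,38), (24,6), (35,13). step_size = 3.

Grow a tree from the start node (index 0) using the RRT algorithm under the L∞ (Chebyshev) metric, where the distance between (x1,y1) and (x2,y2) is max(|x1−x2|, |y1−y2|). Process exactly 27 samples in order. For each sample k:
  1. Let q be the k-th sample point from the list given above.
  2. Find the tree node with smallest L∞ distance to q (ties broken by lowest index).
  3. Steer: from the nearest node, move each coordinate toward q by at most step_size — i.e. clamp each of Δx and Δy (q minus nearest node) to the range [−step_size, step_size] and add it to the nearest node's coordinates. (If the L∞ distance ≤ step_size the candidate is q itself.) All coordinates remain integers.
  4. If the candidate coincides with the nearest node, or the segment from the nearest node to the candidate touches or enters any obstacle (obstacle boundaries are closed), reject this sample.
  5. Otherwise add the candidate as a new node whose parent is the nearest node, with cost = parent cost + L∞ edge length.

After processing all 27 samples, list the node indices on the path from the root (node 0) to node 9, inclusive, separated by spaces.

1. q=(33,0) nearest=0 d=31 new=(5,0) → add node 1 parent=0 cost=3
2. q=(42,30) nearest=1 d=37 new=(8,3) → add node 2 parent=1 cost=6
3. q=(35,16) nearest=2 d=27 new=(11,6) → add node 3 parent=2 cost=9
4. q=(41,24) nearest=3 d=30 new=(14,9) → add node 4 parent=3 cost=12
5. q=(24,12) nearest=4 d=10 new=(17,12) → add node 5 parent=4 cost=15
6. q=(9,14) nearest=4 d=5 new=(11,12) → add node 6 parent=4 cost=15
7. q=(39,3) nearest=5 d=22 new=(20,9) → add node 7 parent=5 cost=18
8. q=(1,32) nearest=5 d=20 new=(14,15) → add node 8 parent=5 cost=18
9. q=(45,4) nearest=7 d=25 new=(23,6) → add node 9 parent=7 cost=21
10. q=(17,31) nearest=8 d=16 new=(17,18) → add node 10 parent=8 cost=21
11. q=(3,31) nearest=10 d=14 new=(14,21) → add node 11 parent=10 cost=24
12. q=(45,27) nearest=9 d=22 new=(26,9) → add node 12 parent=9 cost=24
13. q=(20,9) nearest=7 d=0 → coincident, reject
14. q=(6,42) nearest=11 d=21 new=(11,24) → add node 13 parent=11 cost=27
15. q=(39,34) nearest=5 d=22 new=(20,15) → add node 14 parent=5 cost=18
16. q=(39,31) nearest=14 d=19 new=(23,18) → add node 15 parent=14 cost=21
17. q=(24,27) nearest=10 d=9 new=(20,21) → add node 16 parent=10 cost=24
18. q=(30,4) nearest=12 d=5 new=(29,6) → add node 17 parent=12 cost=27
19. q=(37,16) nearest=17 d=10 new=(32,9) → add node 18 parent=17 cost=30
20. q=(34,11) nearest=18 d=2 new=(34,11) → add node 19 parent=18 cost=32
21. q=(16,21) nearest=11 d=2 new=(16,21) → add node 20 parent=11 cost=26
22. q=(3,9) nearest=2 d=6 new=(5,6) → add node 21 parent=2 cost=9
23. q=(23,35) nearest=13 d=12 new=(14,27) → add node 22 parent=13 cost=30
24. q=(22,12) nearest=7 d=3 new=(22,12) → add node 23 parent=7 cost=21
25. q=(47,38) nearest=15 d=24 new=(26,21) → add node 24 parent=15 cost=24
26. q=(24,6) nearest=9 d=1 new=(24,6) → add node 25 parent=9 cost=22
27. q=(35,13) nearest=19 d=2 new=(35,13) → add node 26 parent=19 cost=34

Path: 0 1 2 3 4 5 7 9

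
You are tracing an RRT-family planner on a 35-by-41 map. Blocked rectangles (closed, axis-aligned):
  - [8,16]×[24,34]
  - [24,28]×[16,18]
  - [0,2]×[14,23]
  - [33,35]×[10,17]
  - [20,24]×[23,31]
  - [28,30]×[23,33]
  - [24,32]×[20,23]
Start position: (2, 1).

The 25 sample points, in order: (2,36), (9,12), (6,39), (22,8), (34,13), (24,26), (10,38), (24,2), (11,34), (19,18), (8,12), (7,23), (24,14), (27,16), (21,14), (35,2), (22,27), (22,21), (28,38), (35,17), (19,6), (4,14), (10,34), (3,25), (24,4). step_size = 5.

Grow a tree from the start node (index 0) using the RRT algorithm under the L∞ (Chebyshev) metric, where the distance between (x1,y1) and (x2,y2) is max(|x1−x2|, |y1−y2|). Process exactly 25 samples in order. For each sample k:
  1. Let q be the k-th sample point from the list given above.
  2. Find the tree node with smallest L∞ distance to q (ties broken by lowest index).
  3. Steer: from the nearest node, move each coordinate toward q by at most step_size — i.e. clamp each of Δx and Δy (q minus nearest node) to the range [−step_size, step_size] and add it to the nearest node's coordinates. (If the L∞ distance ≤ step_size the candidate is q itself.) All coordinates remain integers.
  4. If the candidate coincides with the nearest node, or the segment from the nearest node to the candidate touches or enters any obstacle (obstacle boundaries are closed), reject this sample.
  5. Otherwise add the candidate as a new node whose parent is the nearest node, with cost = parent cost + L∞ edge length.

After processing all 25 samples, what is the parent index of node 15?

Parent of node 15: 6

1. q=(2,36) nearest=0 d=35 new=(2,6) → add node 1 parent=0 cost=5
2. q=(9,12) nearest=1 d=7 new=(7,11) → add node 2 parent=1 cost=10
3. q=(6,39) nearest=2 d=28 new=(6,16) → add node 3 parent=2 cost=15
4. q=(22,8) nearest=2 d=15 new=(12,8) → add node 4 parent=2 cost=15
5. q=(34,13) nearest=4 d=22 new=(17,13) → add node 5 parent=4 cost=20
6. q=(24,26) nearest=5 d=13 new=(22,18) → add node 6 parent=5 cost=25
7. q=(10,38) nearest=6 d=20 new=(17,23) → add node 7 parent=6 cost=30
8. q=(24,2) nearest=5 d=11 new=(22,8) → add node 8 parent=5 cost=25
9. q=(11,34) nearest=7 d=11 new=(12,28) → blocked by [8,16]×[24,34], reject
10. q=(19,18) nearest=6 d=3 new=(19,18) → add node 9 parent=6 cost=28
11. q=(8,12) nearest=2 d=1 new=(8,12) → add node 10 parent=2 cost=11
12. q=(7,23) nearest=3 d=7 new=(7,21) → add node 11 parent=3 cost=20
13. q=(24,14) nearest=6 d=4 new=(24,14) → add node 12 parent=6 cost=29
14. q=(27,16) nearest=12 d=3 new=(27,16) → blocked by [24,28]×[16,18], reject
15. q=(21,14) nearest=12 d=3 new=(21,14) → add node 13 parent=12 cost=32
16. q=(35,2) nearest=12 d=12 new=(29,9) → add node 14 parent=12 cost=34
17. q=(22,27) nearest=7 d=5 new=(22,27) → blocked by [20,24]×[23,31], reject
18. q=(22,21) nearest=6 d=3 new=(22,21) → add node 15 parent=6 cost=28
19. q=(28,38) nearest=7 d=15 new=(22,28) → blocked by [20,24]×[23,31], reject
20. q=(35,17) nearest=14 d=8 new=(34,14) → blocked by [33,35]×[10,17], reject
21. q=(19,6) nearest=8 d=3 new=(19,6) → add node 16 parent=8 cost=28
22. q=(4,14) nearest=3 d=2 new=(4,14) → add node 17 parent=3 cost=17
23. q=(10,34) nearest=7 d=11 new=(12,28) → blocked by [8,16]×[24,34], reject
24. q=(3,25) nearest=11 d=4 new=(3,25) → add node 18 parent=11 cost=24
25. q=(24,4) nearest=8 d=4 new=(24,4) → add node 19 parent=8 cost=29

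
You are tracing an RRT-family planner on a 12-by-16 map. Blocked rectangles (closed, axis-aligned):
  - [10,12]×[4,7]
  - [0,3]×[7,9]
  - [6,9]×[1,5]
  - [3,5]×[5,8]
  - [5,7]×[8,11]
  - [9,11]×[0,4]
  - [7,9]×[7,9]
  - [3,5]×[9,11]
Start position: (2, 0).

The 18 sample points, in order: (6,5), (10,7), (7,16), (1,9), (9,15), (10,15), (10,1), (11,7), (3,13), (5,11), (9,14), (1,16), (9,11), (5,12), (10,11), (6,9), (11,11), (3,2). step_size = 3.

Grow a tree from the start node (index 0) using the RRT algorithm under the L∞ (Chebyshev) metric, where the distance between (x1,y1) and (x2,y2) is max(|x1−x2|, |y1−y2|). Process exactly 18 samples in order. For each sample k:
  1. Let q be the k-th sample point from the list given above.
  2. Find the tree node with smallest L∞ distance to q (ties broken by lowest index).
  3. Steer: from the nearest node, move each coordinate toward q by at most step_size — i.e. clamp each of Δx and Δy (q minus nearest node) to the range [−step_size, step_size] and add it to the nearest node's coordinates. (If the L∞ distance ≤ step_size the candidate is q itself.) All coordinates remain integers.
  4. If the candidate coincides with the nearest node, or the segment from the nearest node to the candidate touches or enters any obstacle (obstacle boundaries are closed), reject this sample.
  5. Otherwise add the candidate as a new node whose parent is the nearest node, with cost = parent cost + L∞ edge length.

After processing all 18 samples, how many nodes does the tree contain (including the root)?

1. q=(6,5) nearest=0 d=5 new=(5,3) → add node 1 parent=0 cost=3
2. q=(10,7) nearest=1 d=5 new=(8,6) → blocked by [6,9]×[1,5], reject
3. q=(7,16) nearest=1 d=13 new=(7,6) → blocked by [6,9]×[1,5], reject
4. q=(1,9) nearest=1 d=6 new=(2,6) → blocked by [3,5]×[5,8], reject
5. q=(9,15) nearest=1 d=12 new=(8,6) → blocked by [6,9]×[1,5], reject
6. q=(10,15) nearest=1 d=12 new=(8,6) → blocked by [6,9]×[1,5], reject
7. q=(10,1) nearest=1 d=5 new=(8,1) → blocked by [6,9]×[1,5], reject
8. q=(11,7) nearest=1 d=6 new=(8,6) → blocked by [6,9]×[1,5], reject
9. q=(3,13) nearest=1 d=10 new=(3,6) → blocked by [3,5]×[5,8], reject
10. q=(5,11) nearest=1 d=8 new=(5,6) → blocked by [3,5]×[5,8], reject
11. q=(9,14) nearest=1 d=11 new=(8,6) → blocked by [6,9]×[1,5], reject
12. q=(1,16) nearest=1 d=13 new=(2,6) → blocked by [3,5]×[5,8], reject
13. q=(9,11) nearest=1 d=8 new=(8,6) → blocked by [6,9]×[1,5], reject
14. q=(5,12) nearest=1 d=9 new=(5,6) → blocked by [3,5]×[5,8], reject
15. q=(10,11) nearest=1 d=8 new=(8,6) → blocked by [6,9]×[1,5], reject
16. q=(6,9) nearest=1 d=6 new=(6,6) → add node 2 parent=1 cost=6
17. q=(11,11) nearest=2 d=5 new=(9,9) → blocked by [7,9]×[7,9], reject
18. q=(3,2) nearest=0 d=2 new=(3,2) → add node 3 parent=0 cost=2

Node count: 4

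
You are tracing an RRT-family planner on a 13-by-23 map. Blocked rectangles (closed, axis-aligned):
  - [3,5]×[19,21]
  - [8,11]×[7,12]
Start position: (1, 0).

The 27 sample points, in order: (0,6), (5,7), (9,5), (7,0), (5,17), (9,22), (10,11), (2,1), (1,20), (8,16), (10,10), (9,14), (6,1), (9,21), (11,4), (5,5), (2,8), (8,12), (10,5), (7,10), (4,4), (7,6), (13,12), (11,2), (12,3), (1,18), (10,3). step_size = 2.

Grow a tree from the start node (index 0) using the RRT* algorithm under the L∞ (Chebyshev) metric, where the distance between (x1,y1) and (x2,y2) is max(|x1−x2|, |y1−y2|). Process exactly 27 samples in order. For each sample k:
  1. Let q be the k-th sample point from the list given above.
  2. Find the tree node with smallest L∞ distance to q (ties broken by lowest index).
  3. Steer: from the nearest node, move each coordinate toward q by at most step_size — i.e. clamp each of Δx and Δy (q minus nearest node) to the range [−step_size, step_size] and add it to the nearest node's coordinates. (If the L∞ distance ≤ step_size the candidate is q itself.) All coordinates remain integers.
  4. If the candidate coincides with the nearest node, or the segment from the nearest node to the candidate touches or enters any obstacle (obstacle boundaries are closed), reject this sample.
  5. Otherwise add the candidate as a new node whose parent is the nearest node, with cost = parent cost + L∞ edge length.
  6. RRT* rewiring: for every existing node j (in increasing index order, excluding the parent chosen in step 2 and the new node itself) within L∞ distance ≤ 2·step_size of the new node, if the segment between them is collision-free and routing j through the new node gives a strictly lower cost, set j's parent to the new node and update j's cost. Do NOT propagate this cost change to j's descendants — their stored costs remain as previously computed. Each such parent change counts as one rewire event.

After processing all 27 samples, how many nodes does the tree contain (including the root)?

1. q=(0,6) nearest=0 d=6 new=(0,2) → add node 1 parent=0 cost=2
2. q=(5,7) nearest=1 d=5 new=(2,4) → add node 2 parent=1 cost=4
3. q=(9,5) nearest=2 d=7 new=(4,5) → add node 3 parent=2 cost=6
4. q=(7,0) nearest=2 d=5 new=(4,2) → add node 4 parent=2 cost=6
5. q=(5,17) nearest=3 d=12 new=(5,7) → add node 5 parent=3 cost=8
6. q=(9,22) nearest=5 d=15 new=(7,9) → add node 6 parent=5 cost=10
7. q=(10,11) nearest=6 d=3 new=(9,11) → blocked by [8,11]×[7,12], reject
8. q=(2,1) nearest=0 d=1 new=(2,1) → add node 7 parent=0 cost=1; rewire 3→7 (5<6); rewire 4→7 (3<6)
9. q=(1,20) nearest=6 d=11 new=(5,11) → add node 8 parent=6 cost=12
10. q=(8,16) nearest=8 d=5 new=(7,13) → add node 9 parent=8 cost=14
11. q=(10,10) nearest=6 d=3 new=(9,10) → blocked by [8,11]×[7,12], reject
12. q=(9,14) nearest=9 d=2 new=(9,14) → add node 10 parent=9 cost=16
13. q=(6,1) nearest=4 d=2 new=(6,1) → add node 11 parent=4 cost=5
14. q=(9,21) nearest=10 d=7 new=(9,16) → add node 12 parent=10 cost=18
15. q=(11,4) nearest=6 d=5 new=(9,7) → blocked by [8,11]×[7,12], reject
16. q=(5,5) nearest=3 d=1 new=(5,5) → add node 13 parent=3 cost=6
17. q=(2,8) nearest=3 d=3 new=(2,7) → add node 14 parent=3 cost=7; rewire 8→14 (11<12)
18. q=(8,12) nearest=9 d=1 new=(8,12) → blocked by [8,11]×[7,12], reject
19. q=(10,5) nearest=6 d=4 new=(9,7) → blocked by [8,11]×[7,12], reject
20. q=(7,10) nearest=6 d=1 new=(7,10) → add node 15 parent=6 cost=11
21. q=(4,4) nearest=3 d=1 new=(4,4) → add node 16 parent=3 cost=6
22. q=(7,6) nearest=5 d=2 new=(7,6) → add node 17 parent=5 cost=10
23. q=(13,12) nearest=10 d=4 new=(11,12) → blocked by [8,11]×[7,12], reject
24. q=(11,2) nearest=17 d=4 new=(9,4) → add node 18 parent=17 cost=12
25. q=(12,3) nearest=18 d=3 new=(11,3) → add node 19 parent=18 cost=14
26. q=(1,18) nearest=9 d=6 new=(5,15) → add node 20 parent=9 cost=16
27. q=(10,3) nearest=18 d=1 new=(10,3) → add node 21 parent=18 cost=13

Node count: 22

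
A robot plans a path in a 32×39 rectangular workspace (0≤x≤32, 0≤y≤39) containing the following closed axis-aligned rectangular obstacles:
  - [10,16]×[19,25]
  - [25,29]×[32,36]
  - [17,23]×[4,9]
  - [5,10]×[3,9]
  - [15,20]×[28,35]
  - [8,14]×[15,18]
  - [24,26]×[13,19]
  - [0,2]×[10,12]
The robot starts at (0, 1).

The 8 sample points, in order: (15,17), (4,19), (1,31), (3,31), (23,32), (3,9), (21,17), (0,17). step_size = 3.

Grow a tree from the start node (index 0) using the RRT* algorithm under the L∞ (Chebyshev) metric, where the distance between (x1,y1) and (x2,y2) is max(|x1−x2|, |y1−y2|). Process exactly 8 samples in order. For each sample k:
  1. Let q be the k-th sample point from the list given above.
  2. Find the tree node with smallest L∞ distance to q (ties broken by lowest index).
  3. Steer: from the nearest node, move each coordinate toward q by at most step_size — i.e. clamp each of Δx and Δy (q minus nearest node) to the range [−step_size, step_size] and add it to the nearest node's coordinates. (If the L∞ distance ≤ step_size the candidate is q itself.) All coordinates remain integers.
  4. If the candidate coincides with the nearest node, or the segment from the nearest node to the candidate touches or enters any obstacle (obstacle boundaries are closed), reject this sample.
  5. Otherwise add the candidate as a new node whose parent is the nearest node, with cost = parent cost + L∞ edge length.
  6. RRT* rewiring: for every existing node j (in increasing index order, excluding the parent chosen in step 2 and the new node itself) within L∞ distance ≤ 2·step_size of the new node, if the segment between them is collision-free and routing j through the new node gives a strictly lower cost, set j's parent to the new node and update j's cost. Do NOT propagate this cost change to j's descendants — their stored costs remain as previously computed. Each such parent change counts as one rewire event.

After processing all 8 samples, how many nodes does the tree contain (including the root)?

Node count: 7

1. q=(15,17) nearest=0 d=16 new=(3,4) → add node 1 parent=0 cost=3
2. q=(4,19) nearest=1 d=15 new=(4,7) → add node 2 parent=1 cost=6
3. q=(1,31) nearest=2 d=24 new=(1,10) → blocked by [0,2]×[10,12], reject
4. q=(3,31) nearest=2 d=24 new=(3,10) → add node 3 parent=2 cost=9
5. q=(23,32) nearest=3 d=22 new=(6,13) → add node 4 parent=3 cost=12
6. q=(3,9) nearest=3 d=1 new=(3,9) → add node 5 parent=3 cost=10
7. q=(21,17) nearest=4 d=15 new=(9,16) → blocked by [8,14]×[15,18], reject
8. q=(0,17) nearest=4 d=6 new=(3,16) → add node 6 parent=4 cost=15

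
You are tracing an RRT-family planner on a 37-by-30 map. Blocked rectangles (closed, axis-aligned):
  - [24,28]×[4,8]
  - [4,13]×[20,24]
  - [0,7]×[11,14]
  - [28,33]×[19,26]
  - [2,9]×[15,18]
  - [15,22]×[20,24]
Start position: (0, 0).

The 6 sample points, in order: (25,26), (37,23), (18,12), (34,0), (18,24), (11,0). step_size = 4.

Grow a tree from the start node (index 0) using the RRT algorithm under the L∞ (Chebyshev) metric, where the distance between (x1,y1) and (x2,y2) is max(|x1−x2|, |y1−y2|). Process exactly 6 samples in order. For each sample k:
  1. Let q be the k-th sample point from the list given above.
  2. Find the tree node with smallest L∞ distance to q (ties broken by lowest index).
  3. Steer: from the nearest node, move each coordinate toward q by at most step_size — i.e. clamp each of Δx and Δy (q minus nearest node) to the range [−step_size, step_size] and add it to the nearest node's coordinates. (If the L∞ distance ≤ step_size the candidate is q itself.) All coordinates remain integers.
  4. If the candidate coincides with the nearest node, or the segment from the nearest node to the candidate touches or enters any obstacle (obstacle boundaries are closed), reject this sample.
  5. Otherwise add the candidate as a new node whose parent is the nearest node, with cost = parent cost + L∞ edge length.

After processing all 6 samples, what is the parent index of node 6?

1. q=(25,26) nearest=0 d=26 new=(4,4) → add node 1 parent=0 cost=4
2. q=(37,23) nearest=1 d=33 new=(8,8) → add node 2 parent=1 cost=8
3. q=(18,12) nearest=2 d=10 new=(12,12) → add node 3 parent=2 cost=12
4. q=(34,0) nearest=3 d=22 new=(16,8) → add node 4 parent=3 cost=16
5. q=(18,24) nearest=3 d=12 new=(16,16) → add node 5 parent=3 cost=16
6. q=(11,0) nearest=1 d=7 new=(8,0) → add node 6 parent=1 cost=8

Parent of node 6: 1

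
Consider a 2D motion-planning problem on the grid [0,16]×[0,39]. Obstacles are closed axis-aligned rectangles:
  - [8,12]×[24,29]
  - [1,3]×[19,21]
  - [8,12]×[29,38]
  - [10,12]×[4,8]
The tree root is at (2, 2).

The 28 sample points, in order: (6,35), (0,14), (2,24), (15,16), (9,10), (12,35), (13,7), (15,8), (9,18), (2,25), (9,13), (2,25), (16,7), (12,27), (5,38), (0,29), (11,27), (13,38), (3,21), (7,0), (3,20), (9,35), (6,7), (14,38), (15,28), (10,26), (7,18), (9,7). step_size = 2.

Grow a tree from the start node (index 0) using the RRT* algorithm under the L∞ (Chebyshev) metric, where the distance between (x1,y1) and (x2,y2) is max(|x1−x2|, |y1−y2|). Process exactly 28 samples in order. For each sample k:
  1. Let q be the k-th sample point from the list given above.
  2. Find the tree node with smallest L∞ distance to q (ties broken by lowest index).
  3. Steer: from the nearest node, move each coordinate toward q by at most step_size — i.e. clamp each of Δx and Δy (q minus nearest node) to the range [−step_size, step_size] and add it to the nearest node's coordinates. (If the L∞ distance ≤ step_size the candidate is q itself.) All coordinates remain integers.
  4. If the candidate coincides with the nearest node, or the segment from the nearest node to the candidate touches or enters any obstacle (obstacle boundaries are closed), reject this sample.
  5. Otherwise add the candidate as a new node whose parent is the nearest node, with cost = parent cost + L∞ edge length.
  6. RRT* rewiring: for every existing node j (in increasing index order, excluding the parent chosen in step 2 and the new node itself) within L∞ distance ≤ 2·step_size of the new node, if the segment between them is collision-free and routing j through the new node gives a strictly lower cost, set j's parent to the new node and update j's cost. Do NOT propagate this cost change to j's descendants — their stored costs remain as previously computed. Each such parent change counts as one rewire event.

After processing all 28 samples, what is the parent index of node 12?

Parent of node 12: 11

1. q=(6,35) nearest=0 d=33 new=(4,4) → add node 1 parent=0 cost=2
2. q=(0,14) nearest=1 d=10 new=(2,6) → add node 2 parent=1 cost=4
3. q=(2,24) nearest=2 d=18 new=(2,8) → add node 3 parent=2 cost=6
4. q=(15,16) nearest=1 d=12 new=(6,6) → add node 4 parent=1 cost=4
5. q=(9,10) nearest=4 d=4 new=(8,8) → add node 5 parent=4 cost=6
6. q=(12,35) nearest=3 d=27 new=(4,10) → add node 6 parent=3 cost=8
7. q=(13,7) nearest=5 d=5 new=(10,7) → blocked by [10,12]×[4,8], reject
8. q=(15,8) nearest=5 d=7 new=(10,8) → blocked by [10,12]×[4,8], reject
9. q=(9,18) nearest=6 d=8 new=(6,12) → add node 7 parent=6 cost=10
10. q=(2,25) nearest=7 d=13 new=(4,14) → add node 8 parent=7 cost=12
11. q=(9,13) nearest=7 d=3 new=(8,13) → add node 9 parent=7 cost=12
12. q=(2,25) nearest=8 d=11 new=(2,16) → add node 10 parent=8 cost=14
13. q=(16,7) nearest=5 d=8 new=(10,7) → blocked by [10,12]×[4,8], reject
14. q=(12,27) nearest=10 d=11 new=(4,18) → add node 11 parent=10 cost=16
15. q=(5,38) nearest=11 d=20 new=(5,20) → add node 12 parent=11 cost=18
16. q=(0,29) nearest=12 d=9 new=(3,22) → add node 13 parent=12 cost=20
17. q=(11,27) nearest=12 d=7 new=(7,22) → add node 14 parent=12 cost=20
18. q=(13,38) nearest=13 d=16 new=(5,24) → add node 15 parent=13 cost=22
19. q=(3,21) nearest=13 d=1 new=(3,21) → blocked by [1,3]×[19,21], reject
20. q=(7,0) nearest=1 d=4 new=(6,2) → add node 16 parent=1 cost=4
21. q=(3,20) nearest=11 d=2 new=(3,20) → blocked by [1,3]×[19,21], reject
22. q=(9,35) nearest=15 d=11 new=(7,26) → add node 17 parent=15 cost=24
23. q=(6,7) nearest=4 d=1 new=(6,7) → add node 18 parent=4 cost=5
24. q=(14,38) nearest=17 d=12 new=(9,28) → blocked by [8,12]×[24,29], reject
25. q=(15,28) nearest=14 d=8 new=(9,24) → blocked by [8,12]×[24,29], reject
26. q=(10,26) nearest=17 d=3 new=(9,26) → blocked by [8,12]×[24,29], reject
27. q=(7,18) nearest=12 d=2 new=(7,18) → add node 19 parent=12 cost=20
28. q=(9,7) nearest=5 d=1 new=(9,7) → add node 20 parent=5 cost=7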